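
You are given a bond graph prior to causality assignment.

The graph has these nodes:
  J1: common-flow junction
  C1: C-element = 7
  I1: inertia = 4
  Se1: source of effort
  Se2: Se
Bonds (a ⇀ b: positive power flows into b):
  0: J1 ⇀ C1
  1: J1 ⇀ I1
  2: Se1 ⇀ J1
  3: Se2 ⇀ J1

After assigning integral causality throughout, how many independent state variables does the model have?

2  (C1, I1 all integral)

b2 |J1  (Se1 (Se) sets effort on bond)
b3 |J1  (source Se2 imposes e)
b0 |J1  (C1: C, integral causality)
b1 |I1  (closing 1-jn rule on J1)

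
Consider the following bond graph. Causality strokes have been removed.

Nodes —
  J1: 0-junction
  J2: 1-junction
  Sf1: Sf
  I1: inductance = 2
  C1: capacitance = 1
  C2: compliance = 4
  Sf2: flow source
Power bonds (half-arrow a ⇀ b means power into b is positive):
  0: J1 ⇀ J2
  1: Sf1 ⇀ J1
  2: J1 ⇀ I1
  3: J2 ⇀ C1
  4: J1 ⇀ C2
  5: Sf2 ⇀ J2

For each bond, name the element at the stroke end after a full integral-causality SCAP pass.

bond 1 stroke at Sf1  (Sf1: flow source, stroke at near end)
bond 5 stroke at Sf2  (Sf2 (Sf) sets flow on bond)
bond 0 stroke at J2  (J2: bond 5 brought flow, rest push out)
bond 3 stroke at J2  (J2: bond 5 brought flow, rest push out)
bond 2 stroke at I1  (I1 integral (f out))
bond 4 stroke at J1  (J1: last free bond brings effort in)

b0 stroke at J2
b1 stroke at Sf1
b2 stroke at I1
b3 stroke at J2
b4 stroke at J1
b5 stroke at Sf2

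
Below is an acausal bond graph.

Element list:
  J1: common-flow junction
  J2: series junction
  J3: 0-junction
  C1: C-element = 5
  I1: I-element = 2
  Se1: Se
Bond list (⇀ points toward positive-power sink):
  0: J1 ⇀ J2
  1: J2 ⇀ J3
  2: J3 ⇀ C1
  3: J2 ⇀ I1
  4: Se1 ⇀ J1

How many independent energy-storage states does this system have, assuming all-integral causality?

#4 stroke→J1  (source Se1 imposes e)
#0 stroke→J2  (closing 1-jn rule on J1)
#2 stroke→J3  (C1 integral (e out))
#1 stroke→J2  (0-jn J3 has e-setter on 2)
#3 stroke→I1  (only one flow-in slot at J2)

2  (C1, I1 all integral)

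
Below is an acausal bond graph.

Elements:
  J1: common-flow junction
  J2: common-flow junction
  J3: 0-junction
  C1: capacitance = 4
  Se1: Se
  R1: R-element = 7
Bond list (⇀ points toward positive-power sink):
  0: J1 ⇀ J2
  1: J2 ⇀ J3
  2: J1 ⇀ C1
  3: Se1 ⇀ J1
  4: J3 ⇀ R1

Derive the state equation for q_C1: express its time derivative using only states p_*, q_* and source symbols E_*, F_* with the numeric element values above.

#3 →J1  (Se1: effort source, stroke at far end)
#2 →J1  (C1 integral (e out))
#0 →J2  (only one flow-in slot at J1)
#1 →J3  (only one flow-in slot at J2)
#4 →R1  (common-e at J3 fixed by 1)

dq_C1/dt = E_Se1/7 - q_C1/28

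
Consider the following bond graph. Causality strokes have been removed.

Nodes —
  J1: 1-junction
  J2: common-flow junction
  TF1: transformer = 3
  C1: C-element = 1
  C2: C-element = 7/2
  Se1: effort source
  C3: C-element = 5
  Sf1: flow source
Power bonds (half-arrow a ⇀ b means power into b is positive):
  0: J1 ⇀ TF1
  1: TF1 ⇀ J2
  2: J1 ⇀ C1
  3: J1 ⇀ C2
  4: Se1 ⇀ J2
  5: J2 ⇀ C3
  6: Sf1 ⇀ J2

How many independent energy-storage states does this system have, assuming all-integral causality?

β4 stroke→J2  (Se1: effort source, stroke at far end)
β6 stroke→Sf1  (Sf1: flow source, stroke at near end)
β1 stroke→J2  (common-f at J2 fixed by 6)
β5 stroke→J2  (common-f at J2 fixed by 6)
β0 stroke→TF1  (TF1 one-in-one-out from 1)
β2 stroke→J1  (common-f at J1 fixed by 0)
β3 stroke→J1  (J1: bond 0 brought flow, rest push out)

3  (C1, C2, C3 all integral)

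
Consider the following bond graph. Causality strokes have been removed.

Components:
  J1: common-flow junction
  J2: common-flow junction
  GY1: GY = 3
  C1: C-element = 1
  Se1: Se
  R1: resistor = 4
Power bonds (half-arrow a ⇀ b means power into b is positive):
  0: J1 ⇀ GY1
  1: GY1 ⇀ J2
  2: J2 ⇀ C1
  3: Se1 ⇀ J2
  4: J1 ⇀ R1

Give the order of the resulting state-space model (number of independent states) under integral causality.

1  (C1 all integral)

β3 stroke→J2  (Se1 (Se) sets effort on bond)
β2 stroke→J2  (C1: C, integral causality)
β1 stroke→GY1  (closing 1-jn rule on J2)
β0 stroke→GY1  (GY GY1: same side as bond 1)
β4 stroke→J1  (J1: bond 0 brought flow, rest push out)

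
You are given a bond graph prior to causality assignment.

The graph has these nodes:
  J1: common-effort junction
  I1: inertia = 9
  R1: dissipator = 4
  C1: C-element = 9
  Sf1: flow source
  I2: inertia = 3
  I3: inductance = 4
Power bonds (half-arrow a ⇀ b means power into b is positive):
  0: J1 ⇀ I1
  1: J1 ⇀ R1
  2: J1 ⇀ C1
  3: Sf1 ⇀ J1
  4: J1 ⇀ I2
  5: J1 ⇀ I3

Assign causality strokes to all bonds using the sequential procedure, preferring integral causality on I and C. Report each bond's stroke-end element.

b0 |I1
b1 |R1
b2 |J1
b3 |Sf1
b4 |I2
b5 |I3

#3 stroke at Sf1  (Sf1: flow source, stroke at near end)
#0 stroke at I1  (I1 integral (f out))
#2 stroke at J1  (C1 integral (e out))
#1 stroke at R1  (J1 effort already set via bond 2)
#4 stroke at I2  (common-e at J1 fixed by 2)
#5 stroke at I3  (J1 effort already set via bond 2)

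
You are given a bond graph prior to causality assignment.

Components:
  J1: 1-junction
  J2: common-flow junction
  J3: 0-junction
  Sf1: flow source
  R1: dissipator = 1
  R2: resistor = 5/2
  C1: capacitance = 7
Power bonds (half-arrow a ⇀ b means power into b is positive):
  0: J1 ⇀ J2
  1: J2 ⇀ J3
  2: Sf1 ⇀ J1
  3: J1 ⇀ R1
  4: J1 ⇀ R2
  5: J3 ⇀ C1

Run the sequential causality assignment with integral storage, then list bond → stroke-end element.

b2 →Sf1  (source Sf1 imposes f)
b0 →J1  (J1 flow already set via bond 2)
b3 →J1  (J1 flow already set via bond 2)
b4 →J1  (common-f at J1 fixed by 2)
b1 →J2  (J2 flow already set via bond 0)
b5 →J3  (closing 0-jn rule on J3)

β0 |J1
β1 |J2
β2 |Sf1
β3 |J1
β4 |J1
β5 |J3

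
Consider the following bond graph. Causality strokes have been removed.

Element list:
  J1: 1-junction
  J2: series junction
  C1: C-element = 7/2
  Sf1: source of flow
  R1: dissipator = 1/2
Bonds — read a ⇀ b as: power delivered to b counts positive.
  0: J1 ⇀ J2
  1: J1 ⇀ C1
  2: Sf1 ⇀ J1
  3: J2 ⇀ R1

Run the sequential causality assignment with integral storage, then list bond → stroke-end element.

#2 stroke→Sf1  (source Sf1 imposes f)
#0 stroke→J1  (J1: bond 2 brought flow, rest push out)
#1 stroke→J1  (J1: bond 2 brought flow, rest push out)
#3 stroke→J2  (1-jn J2 has f-setter on 0)

#0 →J1
#1 →J1
#2 →Sf1
#3 →J2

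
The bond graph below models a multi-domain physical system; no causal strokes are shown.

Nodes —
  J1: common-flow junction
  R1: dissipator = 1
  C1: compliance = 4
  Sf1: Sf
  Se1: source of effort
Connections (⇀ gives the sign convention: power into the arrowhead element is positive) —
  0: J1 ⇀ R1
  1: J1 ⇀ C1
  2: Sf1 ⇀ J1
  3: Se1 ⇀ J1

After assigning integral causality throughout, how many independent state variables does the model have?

1  (C1 all integral)

#2 →Sf1  (Sf1 fixes flow; stroke at Sf1)
#3 →J1  (Se1: effort source, stroke at far end)
#0 →J1  (common-f at J1 fixed by 2)
#1 →J1  (common-f at J1 fixed by 2)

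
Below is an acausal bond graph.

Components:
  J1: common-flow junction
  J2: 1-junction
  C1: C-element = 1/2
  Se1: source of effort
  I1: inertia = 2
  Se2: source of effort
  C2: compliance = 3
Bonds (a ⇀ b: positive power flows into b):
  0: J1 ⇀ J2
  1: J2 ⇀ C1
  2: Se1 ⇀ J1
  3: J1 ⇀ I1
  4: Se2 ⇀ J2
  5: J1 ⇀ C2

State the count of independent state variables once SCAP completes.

b2 |J1  (Se1 (Se) sets effort on bond)
b4 |J2  (Se2 fixes effort; stroke away)
b1 |J2  (prefer integral on C1)
b0 |J1  (J2: last free bond brings flow in)
b3 |I1  (I1 integral (f out))
b5 |J1  (common-f at J1 fixed by 3)

3  (C1, C2, I1 all integral)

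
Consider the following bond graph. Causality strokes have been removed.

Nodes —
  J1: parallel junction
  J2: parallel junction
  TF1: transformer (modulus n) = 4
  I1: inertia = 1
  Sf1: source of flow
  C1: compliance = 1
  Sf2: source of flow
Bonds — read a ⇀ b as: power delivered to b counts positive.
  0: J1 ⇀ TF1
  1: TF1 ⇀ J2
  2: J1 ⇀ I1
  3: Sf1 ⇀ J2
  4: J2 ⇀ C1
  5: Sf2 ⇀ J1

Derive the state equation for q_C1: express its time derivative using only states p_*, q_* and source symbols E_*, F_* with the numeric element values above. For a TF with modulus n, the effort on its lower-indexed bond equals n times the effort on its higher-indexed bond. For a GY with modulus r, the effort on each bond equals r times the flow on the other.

dq_C1/dt = F_Sf1 + 4*F_Sf2 - 4*p_I1

#3 stroke at Sf1  (Sf1: flow source, stroke at near end)
#5 stroke at Sf2  (Sf2 (Sf) sets flow on bond)
#2 stroke at I1  (I1 integral (f out))
#0 stroke at J1  (J1 needs exactly one e-in)
#1 stroke at TF1  (TF1: transformer flips bond 0)
#4 stroke at J2  (J2: last free bond brings effort in)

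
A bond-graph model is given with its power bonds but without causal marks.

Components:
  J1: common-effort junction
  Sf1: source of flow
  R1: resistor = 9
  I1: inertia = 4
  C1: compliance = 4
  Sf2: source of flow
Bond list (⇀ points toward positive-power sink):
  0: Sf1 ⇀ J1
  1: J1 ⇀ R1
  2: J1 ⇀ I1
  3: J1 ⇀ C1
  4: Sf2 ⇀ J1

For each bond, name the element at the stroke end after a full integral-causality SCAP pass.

bond 0 stroke→Sf1  (source Sf1 imposes f)
bond 4 stroke→Sf2  (source Sf2 imposes f)
bond 2 stroke→I1  (I1 integral (f out))
bond 3 stroke→J1  (C1 integral (e out))
bond 1 stroke→R1  (0-jn J1 has e-setter on 3)

β0 →Sf1
β1 →R1
β2 →I1
β3 →J1
β4 →Sf2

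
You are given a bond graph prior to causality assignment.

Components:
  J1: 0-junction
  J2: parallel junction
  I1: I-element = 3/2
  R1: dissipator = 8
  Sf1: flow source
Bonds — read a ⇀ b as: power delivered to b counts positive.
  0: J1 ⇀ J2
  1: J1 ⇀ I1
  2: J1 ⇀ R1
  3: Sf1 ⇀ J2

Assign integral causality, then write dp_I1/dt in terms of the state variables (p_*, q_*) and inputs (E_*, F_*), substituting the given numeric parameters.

b3 stroke at Sf1  (Sf1: flow source, stroke at near end)
b0 stroke at J2  (J2 needs exactly one e-in)
b1 stroke at I1  (I1: I, integral causality)
b2 stroke at J1  (closing 0-jn rule on J1)

dp_I1/dt = 8*F_Sf1 - 16*p_I1/3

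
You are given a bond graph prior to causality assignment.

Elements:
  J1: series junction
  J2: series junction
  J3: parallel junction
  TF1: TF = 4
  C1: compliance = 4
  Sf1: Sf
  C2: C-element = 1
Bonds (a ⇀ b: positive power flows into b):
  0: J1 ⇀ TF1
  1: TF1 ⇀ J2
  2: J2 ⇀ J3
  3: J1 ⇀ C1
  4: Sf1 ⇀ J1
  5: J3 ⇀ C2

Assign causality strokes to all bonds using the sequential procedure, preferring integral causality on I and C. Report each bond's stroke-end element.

#0 stroke→J1
#1 stroke→TF1
#2 stroke→J2
#3 stroke→J1
#4 stroke→Sf1
#5 stroke→J3

b4 stroke at Sf1  (Sf1 fixes flow; stroke at Sf1)
b0 stroke at J1  (J1: bond 4 brought flow, rest push out)
b3 stroke at J1  (J1 flow already set via bond 4)
b1 stroke at TF1  (TF1: transformer flips bond 0)
b2 stroke at J2  (J2: bond 1 brought flow, rest push out)
b5 stroke at J3  (only one effort-in slot at J3)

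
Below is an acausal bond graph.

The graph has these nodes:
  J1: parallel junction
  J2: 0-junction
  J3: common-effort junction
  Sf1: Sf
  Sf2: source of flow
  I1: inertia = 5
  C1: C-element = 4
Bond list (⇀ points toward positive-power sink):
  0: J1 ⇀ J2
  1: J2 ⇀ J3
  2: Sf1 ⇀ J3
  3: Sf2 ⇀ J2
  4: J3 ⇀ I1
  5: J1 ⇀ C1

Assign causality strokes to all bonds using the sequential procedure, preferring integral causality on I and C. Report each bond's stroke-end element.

β0 stroke at J2
β1 stroke at J3
β2 stroke at Sf1
β3 stroke at Sf2
β4 stroke at I1
β5 stroke at J1

b2 stroke→Sf1  (Sf1 (Sf) sets flow on bond)
b3 stroke→Sf2  (Sf2: flow source, stroke at near end)
b4 stroke→I1  (I1: I, integral causality)
b1 stroke→J3  (J3 needs exactly one e-in)
b0 stroke→J2  (J2 needs exactly one e-in)
b5 stroke→J1  (closing 0-jn rule on J1)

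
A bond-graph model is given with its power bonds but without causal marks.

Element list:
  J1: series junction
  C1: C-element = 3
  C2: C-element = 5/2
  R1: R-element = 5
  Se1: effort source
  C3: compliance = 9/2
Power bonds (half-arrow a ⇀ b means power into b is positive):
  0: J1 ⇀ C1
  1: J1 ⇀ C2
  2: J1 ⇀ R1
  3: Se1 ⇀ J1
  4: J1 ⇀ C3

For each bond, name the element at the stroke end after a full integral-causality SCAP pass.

#3 |J1  (source Se1 imposes e)
#0 |J1  (C1 integral (e out))
#1 |J1  (C2 integral (e out))
#4 |J1  (prefer integral on C3)
#2 |R1  (J1 needs exactly one f-in)

β0 |J1
β1 |J1
β2 |R1
β3 |J1
β4 |J1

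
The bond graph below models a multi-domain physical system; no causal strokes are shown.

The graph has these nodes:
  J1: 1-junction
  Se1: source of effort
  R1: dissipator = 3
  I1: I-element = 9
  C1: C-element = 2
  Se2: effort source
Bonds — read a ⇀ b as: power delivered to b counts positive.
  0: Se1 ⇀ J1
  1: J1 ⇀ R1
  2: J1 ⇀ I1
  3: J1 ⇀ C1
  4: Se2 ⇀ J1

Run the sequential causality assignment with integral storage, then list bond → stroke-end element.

β0 stroke at J1  (Se1 fixes effort; stroke away)
β4 stroke at J1  (Se2: effort source, stroke at far end)
β2 stroke at I1  (prefer integral on I1)
β1 stroke at J1  (J1 flow already set via bond 2)
β3 stroke at J1  (common-f at J1 fixed by 2)

b0 |J1
b1 |J1
b2 |I1
b3 |J1
b4 |J1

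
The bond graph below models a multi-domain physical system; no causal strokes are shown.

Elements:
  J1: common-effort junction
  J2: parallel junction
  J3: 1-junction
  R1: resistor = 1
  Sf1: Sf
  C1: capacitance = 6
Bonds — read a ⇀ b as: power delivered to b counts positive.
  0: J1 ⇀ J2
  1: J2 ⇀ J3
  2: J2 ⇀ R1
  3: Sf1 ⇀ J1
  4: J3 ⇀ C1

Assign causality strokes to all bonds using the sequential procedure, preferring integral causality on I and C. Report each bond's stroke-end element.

β0 stroke→J1
β1 stroke→J2
β2 stroke→R1
β3 stroke→Sf1
β4 stroke→J3

β3 stroke at Sf1  (source Sf1 imposes f)
β0 stroke at J1  (only one effort-in slot at J1)
β4 stroke at J3  (C1: C, integral causality)
β1 stroke at J2  (J3 needs exactly one f-in)
β2 stroke at R1  (common-e at J2 fixed by 1)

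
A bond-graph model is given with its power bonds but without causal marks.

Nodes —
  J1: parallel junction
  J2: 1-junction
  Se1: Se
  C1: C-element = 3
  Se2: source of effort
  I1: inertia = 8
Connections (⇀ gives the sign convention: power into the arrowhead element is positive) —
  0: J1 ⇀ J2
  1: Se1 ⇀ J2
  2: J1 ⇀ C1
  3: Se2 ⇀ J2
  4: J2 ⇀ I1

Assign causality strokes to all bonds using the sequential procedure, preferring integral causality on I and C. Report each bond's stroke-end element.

b1 stroke→J2  (Se1 fixes effort; stroke away)
b3 stroke→J2  (Se2: effort source, stroke at far end)
b2 stroke→J1  (C1: C, integral causality)
b0 stroke→J2  (0-jn J1 has e-setter on 2)
b4 stroke→I1  (closing 1-jn rule on J2)

#0 |J2
#1 |J2
#2 |J1
#3 |J2
#4 |I1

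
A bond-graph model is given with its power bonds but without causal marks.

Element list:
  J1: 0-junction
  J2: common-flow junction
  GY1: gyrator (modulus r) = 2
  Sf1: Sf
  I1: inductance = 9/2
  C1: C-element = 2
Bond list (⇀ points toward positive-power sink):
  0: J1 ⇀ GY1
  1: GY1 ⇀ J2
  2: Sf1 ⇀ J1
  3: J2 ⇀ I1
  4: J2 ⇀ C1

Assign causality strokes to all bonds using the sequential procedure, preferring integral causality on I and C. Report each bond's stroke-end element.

bond 0 →J1
bond 1 →J2
bond 2 →Sf1
bond 3 →I1
bond 4 →J2

#2 →Sf1  (Sf1 (Sf) sets flow on bond)
#0 →J1  (only one effort-in slot at J1)
#1 →J2  (through GY1, causality inverts; strokes same side of GY1)
#3 →I1  (prefer integral on I1)
#4 →J2  (J2 flow already set via bond 3)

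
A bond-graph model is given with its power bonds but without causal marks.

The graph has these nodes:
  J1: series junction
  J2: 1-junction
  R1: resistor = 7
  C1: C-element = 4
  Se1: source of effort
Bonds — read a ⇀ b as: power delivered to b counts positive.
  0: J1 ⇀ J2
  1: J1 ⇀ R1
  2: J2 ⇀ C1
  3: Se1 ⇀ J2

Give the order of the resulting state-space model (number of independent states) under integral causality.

b3 stroke→J2  (Se1 fixes effort; stroke away)
b2 stroke→J2  (C1 outputs effort q/C1)
b0 stroke→J1  (only one flow-in slot at J2)
b1 stroke→R1  (J1: last free bond brings flow in)

1  (C1 all integral)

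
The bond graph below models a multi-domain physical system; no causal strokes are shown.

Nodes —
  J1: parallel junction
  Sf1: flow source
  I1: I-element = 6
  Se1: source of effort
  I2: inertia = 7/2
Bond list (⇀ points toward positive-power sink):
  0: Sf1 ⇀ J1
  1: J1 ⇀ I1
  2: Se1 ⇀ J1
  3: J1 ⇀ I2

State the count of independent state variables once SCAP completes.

β0 |Sf1  (Sf1: flow source, stroke at near end)
β2 |J1  (Se1 fixes effort; stroke away)
β1 |I1  (J1: bond 2 brought effort, rest push out)
β3 |I2  (common-e at J1 fixed by 2)

2  (I1, I2 all integral)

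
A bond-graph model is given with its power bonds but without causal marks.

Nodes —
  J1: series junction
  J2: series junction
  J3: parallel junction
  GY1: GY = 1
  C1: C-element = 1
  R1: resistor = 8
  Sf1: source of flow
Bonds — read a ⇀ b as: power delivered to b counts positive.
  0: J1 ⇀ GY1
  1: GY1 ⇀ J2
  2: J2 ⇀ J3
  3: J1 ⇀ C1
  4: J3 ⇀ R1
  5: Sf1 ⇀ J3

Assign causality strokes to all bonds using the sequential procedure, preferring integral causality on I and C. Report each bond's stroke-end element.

bond 5 stroke→Sf1  (source Sf1 imposes f)
bond 3 stroke→J1  (C1 integral (e out))
bond 0 stroke→GY1  (only one flow-in slot at J1)
bond 1 stroke→GY1  (through GY1, causality inverts; strokes same side of GY1)
bond 2 stroke→J2  (J2 flow already set via bond 1)
bond 4 stroke→J3  (closing 0-jn rule on J3)

#0 |GY1
#1 |GY1
#2 |J2
#3 |J1
#4 |J3
#5 |Sf1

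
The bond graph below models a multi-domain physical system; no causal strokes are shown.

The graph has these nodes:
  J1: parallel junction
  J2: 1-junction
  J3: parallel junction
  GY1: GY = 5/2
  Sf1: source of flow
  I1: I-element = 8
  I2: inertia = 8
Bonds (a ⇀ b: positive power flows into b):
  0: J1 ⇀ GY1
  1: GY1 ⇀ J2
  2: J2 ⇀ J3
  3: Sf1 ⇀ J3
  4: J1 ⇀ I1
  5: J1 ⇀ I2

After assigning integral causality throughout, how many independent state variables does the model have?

2  (I1, I2 all integral)

β3 →Sf1  (source Sf1 imposes f)
β2 →J3  (J3: last free bond brings effort in)
β1 →J2  (J2: bond 2 brought flow, rest push out)
β0 →J1  (GY GY1: same side as bond 1)
β4 →I1  (J1: bond 0 brought effort, rest push out)
β5 →I2  (J1: bond 0 brought effort, rest push out)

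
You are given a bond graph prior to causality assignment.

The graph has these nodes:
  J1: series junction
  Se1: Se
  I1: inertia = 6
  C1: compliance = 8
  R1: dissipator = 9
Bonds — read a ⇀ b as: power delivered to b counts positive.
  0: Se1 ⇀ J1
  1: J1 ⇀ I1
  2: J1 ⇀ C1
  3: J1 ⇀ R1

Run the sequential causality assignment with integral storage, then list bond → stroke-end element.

bond 0 stroke→J1
bond 1 stroke→I1
bond 2 stroke→J1
bond 3 stroke→J1

bond 0 stroke at J1  (Se1 fixes effort; stroke away)
bond 1 stroke at I1  (I1: I, integral causality)
bond 2 stroke at J1  (common-f at J1 fixed by 1)
bond 3 stroke at J1  (J1 flow already set via bond 1)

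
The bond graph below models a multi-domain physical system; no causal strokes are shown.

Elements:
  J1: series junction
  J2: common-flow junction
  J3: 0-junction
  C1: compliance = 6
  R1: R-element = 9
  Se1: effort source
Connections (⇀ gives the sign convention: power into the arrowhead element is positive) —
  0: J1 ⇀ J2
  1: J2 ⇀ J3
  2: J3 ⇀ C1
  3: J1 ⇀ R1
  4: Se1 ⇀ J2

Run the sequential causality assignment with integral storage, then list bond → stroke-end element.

#0 |J1
#1 |J2
#2 |J3
#3 |R1
#4 |J2

β4 stroke at J2  (source Se1 imposes e)
β2 stroke at J3  (C1 outputs effort q/C1)
β1 stroke at J2  (common-e at J3 fixed by 2)
β0 stroke at J1  (closing 1-jn rule on J2)
β3 stroke at R1  (only one flow-in slot at J1)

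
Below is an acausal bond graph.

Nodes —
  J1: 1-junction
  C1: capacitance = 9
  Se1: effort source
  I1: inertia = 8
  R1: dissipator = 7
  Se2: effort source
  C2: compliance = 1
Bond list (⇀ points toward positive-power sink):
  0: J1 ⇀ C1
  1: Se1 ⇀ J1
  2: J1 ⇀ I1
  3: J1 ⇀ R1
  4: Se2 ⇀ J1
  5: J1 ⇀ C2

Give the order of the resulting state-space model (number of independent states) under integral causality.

b1 |J1  (Se1 fixes effort; stroke away)
b4 |J1  (Se2: effort source, stroke at far end)
b0 |J1  (C1 outputs effort q/C1)
b2 |I1  (I1 outputs flow p/I1)
b3 |J1  (common-f at J1 fixed by 2)
b5 |J1  (J1: bond 2 brought flow, rest push out)

3  (C1, C2, I1 all integral)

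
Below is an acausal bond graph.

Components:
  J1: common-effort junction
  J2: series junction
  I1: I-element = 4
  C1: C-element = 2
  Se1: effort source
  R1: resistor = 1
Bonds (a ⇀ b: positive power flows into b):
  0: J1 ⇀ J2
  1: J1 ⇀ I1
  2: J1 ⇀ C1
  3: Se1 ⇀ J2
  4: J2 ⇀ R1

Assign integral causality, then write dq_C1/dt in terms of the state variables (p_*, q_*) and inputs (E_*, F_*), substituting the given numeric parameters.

dq_C1/dt = -E_Se1 - p_I1/4 - q_C1/2

b3 |J2  (Se1 (Se) sets effort on bond)
b1 |I1  (I1 integral (f out))
b2 |J1  (C1: C, integral causality)
b0 |J2  (common-e at J1 fixed by 2)
b4 |R1  (J2 needs exactly one f-in)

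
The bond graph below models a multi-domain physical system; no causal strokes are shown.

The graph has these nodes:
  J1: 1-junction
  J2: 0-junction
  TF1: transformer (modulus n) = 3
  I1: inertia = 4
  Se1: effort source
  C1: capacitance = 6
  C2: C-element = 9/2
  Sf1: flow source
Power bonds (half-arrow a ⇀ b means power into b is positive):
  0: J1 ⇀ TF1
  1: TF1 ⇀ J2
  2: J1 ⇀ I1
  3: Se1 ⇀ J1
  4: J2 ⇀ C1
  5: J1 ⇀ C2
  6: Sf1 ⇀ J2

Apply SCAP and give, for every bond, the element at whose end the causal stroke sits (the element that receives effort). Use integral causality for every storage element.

#0 |J1
#1 |TF1
#2 |I1
#3 |J1
#4 |J2
#5 |J1
#6 |Sf1

β3 stroke at J1  (source Se1 imposes e)
β6 stroke at Sf1  (Sf1: flow source, stroke at near end)
β2 stroke at I1  (I1: I, integral causality)
β0 stroke at J1  (J1 flow already set via bond 2)
β5 stroke at J1  (J1: bond 2 brought flow, rest push out)
β1 stroke at TF1  (through TF1, causality passes straight; one stroke at TF1)
β4 stroke at J2  (closing 0-jn rule on J2)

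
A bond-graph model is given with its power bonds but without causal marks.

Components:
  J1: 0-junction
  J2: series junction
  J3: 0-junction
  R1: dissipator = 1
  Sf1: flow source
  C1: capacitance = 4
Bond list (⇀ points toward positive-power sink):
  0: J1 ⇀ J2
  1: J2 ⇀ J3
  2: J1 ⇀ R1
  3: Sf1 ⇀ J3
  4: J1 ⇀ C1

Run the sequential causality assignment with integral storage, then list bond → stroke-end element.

b3 stroke→Sf1  (Sf1 fixes flow; stroke at Sf1)
b1 stroke→J3  (J3: last free bond brings effort in)
b0 stroke→J2  (common-f at J2 fixed by 1)
b4 stroke→J1  (C1 outputs effort q/C1)
b2 stroke→R1  (J1: bond 4 brought effort, rest push out)

bond 0 stroke→J2
bond 1 stroke→J3
bond 2 stroke→R1
bond 3 stroke→Sf1
bond 4 stroke→J1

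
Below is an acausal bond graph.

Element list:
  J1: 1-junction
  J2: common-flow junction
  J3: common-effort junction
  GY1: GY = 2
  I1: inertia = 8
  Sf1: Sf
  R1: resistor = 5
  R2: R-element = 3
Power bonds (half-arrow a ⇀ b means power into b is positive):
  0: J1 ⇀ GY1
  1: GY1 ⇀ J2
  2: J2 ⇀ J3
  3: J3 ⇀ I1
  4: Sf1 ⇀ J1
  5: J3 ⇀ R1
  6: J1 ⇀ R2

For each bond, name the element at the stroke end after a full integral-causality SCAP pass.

bond 4 stroke→Sf1  (Sf1: flow source, stroke at near end)
bond 0 stroke→J1  (1-jn J1 has f-setter on 4)
bond 6 stroke→J1  (1-jn J1 has f-setter on 4)
bond 1 stroke→J2  (GY1: gyrator matches bond 0)
bond 2 stroke→J3  (only one flow-in slot at J2)
bond 3 stroke→I1  (J3 effort already set via bond 2)
bond 5 stroke→R1  (J3 effort already set via bond 2)

b0 stroke at J1
b1 stroke at J2
b2 stroke at J3
b3 stroke at I1
b4 stroke at Sf1
b5 stroke at R1
b6 stroke at J1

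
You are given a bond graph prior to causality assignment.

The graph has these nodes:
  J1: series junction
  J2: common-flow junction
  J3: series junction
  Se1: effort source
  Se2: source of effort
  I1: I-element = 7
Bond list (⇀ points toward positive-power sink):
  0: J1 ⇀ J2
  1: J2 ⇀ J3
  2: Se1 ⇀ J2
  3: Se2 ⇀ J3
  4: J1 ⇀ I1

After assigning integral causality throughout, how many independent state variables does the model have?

1  (I1 all integral)

b2 |J2  (source Se1 imposes e)
b3 |J3  (source Se2 imposes e)
b1 |J2  (J3 needs exactly one f-in)
b0 |J1  (only one flow-in slot at J2)
b4 |I1  (J1 needs exactly one f-in)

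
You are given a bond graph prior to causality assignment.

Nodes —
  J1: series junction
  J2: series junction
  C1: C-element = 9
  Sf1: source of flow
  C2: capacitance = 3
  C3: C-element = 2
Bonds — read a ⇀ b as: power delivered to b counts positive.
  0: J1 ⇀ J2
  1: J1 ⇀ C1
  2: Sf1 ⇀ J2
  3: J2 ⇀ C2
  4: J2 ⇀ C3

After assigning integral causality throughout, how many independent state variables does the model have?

β2 →Sf1  (Sf1 (Sf) sets flow on bond)
β0 →J2  (1-jn J2 has f-setter on 2)
β3 →J2  (J2: bond 2 brought flow, rest push out)
β4 →J2  (1-jn J2 has f-setter on 2)
β1 →J1  (1-jn J1 has f-setter on 0)

3  (C1, C2, C3 all integral)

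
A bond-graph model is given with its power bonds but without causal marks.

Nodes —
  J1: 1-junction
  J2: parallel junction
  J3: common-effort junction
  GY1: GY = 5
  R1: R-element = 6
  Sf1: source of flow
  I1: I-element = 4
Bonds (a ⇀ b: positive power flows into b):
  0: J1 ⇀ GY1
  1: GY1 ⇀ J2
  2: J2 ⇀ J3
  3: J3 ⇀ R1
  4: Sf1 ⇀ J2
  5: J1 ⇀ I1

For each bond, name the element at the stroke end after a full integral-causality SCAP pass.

b0 |J1
b1 |J2
b2 |J3
b3 |R1
b4 |Sf1
b5 |I1

b4 stroke→Sf1  (Sf1: flow source, stroke at near end)
b5 stroke→I1  (I1 integral (f out))
b0 stroke→J1  (J1: bond 5 brought flow, rest push out)
b1 stroke→J2  (through GY1, causality inverts; strokes same side of GY1)
b2 stroke→J3  (J2: bond 1 brought effort, rest push out)
b3 stroke→R1  (J3: bond 2 brought effort, rest push out)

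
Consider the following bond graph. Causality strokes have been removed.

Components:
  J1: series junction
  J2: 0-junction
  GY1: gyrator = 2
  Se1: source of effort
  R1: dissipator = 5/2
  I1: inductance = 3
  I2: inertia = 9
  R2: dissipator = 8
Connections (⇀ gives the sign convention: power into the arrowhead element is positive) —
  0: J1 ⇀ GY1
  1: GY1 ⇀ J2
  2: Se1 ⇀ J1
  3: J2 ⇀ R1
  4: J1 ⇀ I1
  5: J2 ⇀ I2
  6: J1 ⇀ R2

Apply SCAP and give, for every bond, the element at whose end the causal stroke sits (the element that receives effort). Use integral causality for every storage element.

#0 |J1
#1 |J2
#2 |J1
#3 |R1
#4 |I1
#5 |I2
#6 |J1

#2 stroke→J1  (Se1: effort source, stroke at far end)
#4 stroke→I1  (I1: I, integral causality)
#0 stroke→J1  (common-f at J1 fixed by 4)
#6 stroke→J1  (J1 flow already set via bond 4)
#1 stroke→J2  (GY1: gyrator matches bond 0)
#3 stroke→R1  (common-e at J2 fixed by 1)
#5 stroke→I2  (J2 effort already set via bond 1)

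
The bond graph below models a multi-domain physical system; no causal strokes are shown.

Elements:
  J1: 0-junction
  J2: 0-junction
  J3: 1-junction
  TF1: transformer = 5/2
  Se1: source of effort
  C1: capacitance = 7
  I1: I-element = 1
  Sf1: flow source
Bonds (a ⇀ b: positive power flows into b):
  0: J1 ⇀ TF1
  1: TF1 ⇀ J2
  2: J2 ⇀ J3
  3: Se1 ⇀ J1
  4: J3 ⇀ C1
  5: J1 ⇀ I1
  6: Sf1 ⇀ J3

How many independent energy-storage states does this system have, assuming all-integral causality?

β3 |J1  (Se1: effort source, stroke at far end)
β6 |Sf1  (Sf1: flow source, stroke at near end)
β0 |TF1  (J1: bond 3 brought effort, rest push out)
β5 |I1  (J1 effort already set via bond 3)
β2 |J3  (J3: bond 6 brought flow, rest push out)
β4 |J3  (J3: bond 6 brought flow, rest push out)
β1 |J2  (TF1 one-in-one-out from 0)

2  (C1, I1 all integral)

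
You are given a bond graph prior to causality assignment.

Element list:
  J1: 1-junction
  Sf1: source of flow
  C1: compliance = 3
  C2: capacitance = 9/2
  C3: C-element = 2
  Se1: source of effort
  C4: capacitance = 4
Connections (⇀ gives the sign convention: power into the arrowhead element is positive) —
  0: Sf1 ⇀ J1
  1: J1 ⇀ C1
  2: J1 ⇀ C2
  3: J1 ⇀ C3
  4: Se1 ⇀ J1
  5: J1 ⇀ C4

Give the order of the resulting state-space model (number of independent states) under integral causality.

b0 →Sf1  (Sf1 fixes flow; stroke at Sf1)
b4 →J1  (Se1 fixes effort; stroke away)
b1 →J1  (1-jn J1 has f-setter on 0)
b2 →J1  (J1: bond 0 brought flow, rest push out)
b3 →J1  (1-jn J1 has f-setter on 0)
b5 →J1  (J1: bond 0 brought flow, rest push out)

4  (C1, C2, C3, C4 all integral)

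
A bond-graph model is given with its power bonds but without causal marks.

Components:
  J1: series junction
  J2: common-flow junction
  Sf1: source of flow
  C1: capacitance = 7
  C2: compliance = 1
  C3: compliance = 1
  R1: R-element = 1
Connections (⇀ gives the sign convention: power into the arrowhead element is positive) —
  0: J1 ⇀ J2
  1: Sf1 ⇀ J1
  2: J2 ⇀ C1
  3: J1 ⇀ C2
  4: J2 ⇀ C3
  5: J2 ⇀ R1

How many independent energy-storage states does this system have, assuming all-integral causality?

b1 stroke→Sf1  (source Sf1 imposes f)
b0 stroke→J1  (J1 flow already set via bond 1)
b3 stroke→J1  (J1 flow already set via bond 1)
b2 stroke→J2  (common-f at J2 fixed by 0)
b4 stroke→J2  (common-f at J2 fixed by 0)
b5 stroke→J2  (J2 flow already set via bond 0)

3  (C1, C2, C3 all integral)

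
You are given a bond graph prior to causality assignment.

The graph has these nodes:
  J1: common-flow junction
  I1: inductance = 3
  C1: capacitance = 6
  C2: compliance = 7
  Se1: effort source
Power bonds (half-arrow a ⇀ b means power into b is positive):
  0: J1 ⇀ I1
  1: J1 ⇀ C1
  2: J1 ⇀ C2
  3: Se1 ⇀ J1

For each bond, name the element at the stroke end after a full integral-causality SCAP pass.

β3 |J1  (Se1 (Se) sets effort on bond)
β0 |I1  (prefer integral on I1)
β1 |J1  (1-jn J1 has f-setter on 0)
β2 |J1  (J1: bond 0 brought flow, rest push out)

#0 stroke at I1
#1 stroke at J1
#2 stroke at J1
#3 stroke at J1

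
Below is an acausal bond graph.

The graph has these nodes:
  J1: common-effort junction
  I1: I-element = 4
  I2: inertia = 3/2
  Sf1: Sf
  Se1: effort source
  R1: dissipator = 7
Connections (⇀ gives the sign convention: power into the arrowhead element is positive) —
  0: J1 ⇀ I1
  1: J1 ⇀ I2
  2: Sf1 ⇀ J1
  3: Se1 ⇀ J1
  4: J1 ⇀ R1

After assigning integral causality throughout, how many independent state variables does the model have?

2  (I1, I2 all integral)

β2 stroke→Sf1  (Sf1 (Sf) sets flow on bond)
β3 stroke→J1  (Se1: effort source, stroke at far end)
β0 stroke→I1  (J1 effort already set via bond 3)
β1 stroke→I2  (0-jn J1 has e-setter on 3)
β4 stroke→R1  (J1: bond 3 brought effort, rest push out)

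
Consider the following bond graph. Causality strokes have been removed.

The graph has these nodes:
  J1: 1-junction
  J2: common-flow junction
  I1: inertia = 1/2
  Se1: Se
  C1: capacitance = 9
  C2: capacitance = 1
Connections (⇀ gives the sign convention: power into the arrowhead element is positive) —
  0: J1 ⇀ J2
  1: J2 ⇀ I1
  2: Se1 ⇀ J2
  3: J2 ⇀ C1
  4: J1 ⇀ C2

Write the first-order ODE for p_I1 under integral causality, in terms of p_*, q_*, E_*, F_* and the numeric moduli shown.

dp_I1/dt = E_Se1 - q_C1/9 - q_C2

#2 →J2  (source Se1 imposes e)
#1 →I1  (prefer integral on I1)
#0 →J2  (common-f at J2 fixed by 1)
#3 →J2  (J2: bond 1 brought flow, rest push out)
#4 →J1  (common-f at J1 fixed by 0)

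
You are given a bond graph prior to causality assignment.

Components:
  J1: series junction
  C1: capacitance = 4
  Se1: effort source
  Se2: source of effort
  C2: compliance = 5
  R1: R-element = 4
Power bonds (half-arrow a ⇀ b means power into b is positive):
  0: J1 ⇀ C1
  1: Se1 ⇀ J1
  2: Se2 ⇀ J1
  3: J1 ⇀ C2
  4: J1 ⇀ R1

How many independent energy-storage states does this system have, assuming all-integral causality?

β1 stroke at J1  (Se1 fixes effort; stroke away)
β2 stroke at J1  (Se2: effort source, stroke at far end)
β0 stroke at J1  (C1 outputs effort q/C1)
β3 stroke at J1  (prefer integral on C2)
β4 stroke at R1  (only one flow-in slot at J1)

2  (C1, C2 all integral)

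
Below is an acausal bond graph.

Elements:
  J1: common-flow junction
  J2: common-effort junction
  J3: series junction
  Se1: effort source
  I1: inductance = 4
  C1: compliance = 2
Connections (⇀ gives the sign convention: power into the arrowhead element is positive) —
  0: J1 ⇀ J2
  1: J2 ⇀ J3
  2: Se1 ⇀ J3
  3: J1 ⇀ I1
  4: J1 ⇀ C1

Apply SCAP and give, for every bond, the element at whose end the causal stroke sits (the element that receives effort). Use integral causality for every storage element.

bond 0 |J1
bond 1 |J2
bond 2 |J3
bond 3 |I1
bond 4 |J1

b2 stroke at J3  (Se1 fixes effort; stroke away)
b1 stroke at J2  (J3: last free bond brings flow in)
b0 stroke at J1  (0-jn J2 has e-setter on 1)
b3 stroke at I1  (prefer integral on I1)
b4 stroke at J1  (J1 flow already set via bond 3)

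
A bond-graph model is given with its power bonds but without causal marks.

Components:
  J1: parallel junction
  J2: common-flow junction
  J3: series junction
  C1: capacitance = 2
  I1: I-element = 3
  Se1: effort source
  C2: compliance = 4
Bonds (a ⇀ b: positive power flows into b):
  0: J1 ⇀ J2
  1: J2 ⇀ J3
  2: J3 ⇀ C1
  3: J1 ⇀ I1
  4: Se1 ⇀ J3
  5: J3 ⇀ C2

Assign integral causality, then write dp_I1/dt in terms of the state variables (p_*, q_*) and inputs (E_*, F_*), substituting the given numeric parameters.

β4 →J3  (Se1 (Se) sets effort on bond)
β2 →J3  (C1: C, integral causality)
β3 →I1  (prefer integral on I1)
β0 →J1  (J1: last free bond brings effort in)
β1 →J2  (J2: bond 0 brought flow, rest push out)
β5 →J3  (J3 flow already set via bond 1)

dp_I1/dt = -E_Se1 + q_C1/2 + q_C2/4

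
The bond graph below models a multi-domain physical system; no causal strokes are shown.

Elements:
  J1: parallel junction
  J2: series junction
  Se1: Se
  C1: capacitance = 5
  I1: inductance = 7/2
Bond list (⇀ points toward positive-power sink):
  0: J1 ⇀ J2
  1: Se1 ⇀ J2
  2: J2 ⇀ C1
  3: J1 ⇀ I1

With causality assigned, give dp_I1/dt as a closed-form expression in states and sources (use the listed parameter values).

bond 1 stroke→J2  (Se1 (Se) sets effort on bond)
bond 2 stroke→J2  (C1 outputs effort q/C1)
bond 0 stroke→J1  (closing 1-jn rule on J2)
bond 3 stroke→I1  (0-jn J1 has e-setter on 0)

dp_I1/dt = -E_Se1 + q_C1/5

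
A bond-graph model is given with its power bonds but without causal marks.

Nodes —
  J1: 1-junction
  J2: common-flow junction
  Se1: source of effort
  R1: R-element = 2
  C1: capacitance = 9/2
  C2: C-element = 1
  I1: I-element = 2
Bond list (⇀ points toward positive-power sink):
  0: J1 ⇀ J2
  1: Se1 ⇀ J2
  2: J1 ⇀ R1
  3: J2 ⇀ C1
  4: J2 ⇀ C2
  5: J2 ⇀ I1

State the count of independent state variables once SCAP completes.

#1 |J2  (Se1 (Se) sets effort on bond)
#3 |J2  (C1: C, integral causality)
#4 |J2  (C2: C, integral causality)
#5 |I1  (I1: I, integral causality)
#0 |J2  (J2 flow already set via bond 5)
#2 |J1  (1-jn J1 has f-setter on 0)

3  (C1, C2, I1 all integral)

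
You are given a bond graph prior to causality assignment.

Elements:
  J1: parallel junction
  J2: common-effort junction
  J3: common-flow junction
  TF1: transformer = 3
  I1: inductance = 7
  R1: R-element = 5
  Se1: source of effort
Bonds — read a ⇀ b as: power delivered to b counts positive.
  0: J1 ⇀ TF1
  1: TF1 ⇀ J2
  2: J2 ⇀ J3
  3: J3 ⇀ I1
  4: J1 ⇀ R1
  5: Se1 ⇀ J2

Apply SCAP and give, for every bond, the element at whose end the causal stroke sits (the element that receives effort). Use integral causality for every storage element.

bond 0 |J1
bond 1 |TF1
bond 2 |J3
bond 3 |I1
bond 4 |R1
bond 5 |J2

#5 stroke→J2  (Se1 (Se) sets effort on bond)
#1 stroke→TF1  (common-e at J2 fixed by 5)
#2 stroke→J3  (J2: bond 5 brought effort, rest push out)
#3 stroke→I1  (closing 1-jn rule on J3)
#0 stroke→J1  (TF1 one-in-one-out from 1)
#4 stroke→R1  (common-e at J1 fixed by 0)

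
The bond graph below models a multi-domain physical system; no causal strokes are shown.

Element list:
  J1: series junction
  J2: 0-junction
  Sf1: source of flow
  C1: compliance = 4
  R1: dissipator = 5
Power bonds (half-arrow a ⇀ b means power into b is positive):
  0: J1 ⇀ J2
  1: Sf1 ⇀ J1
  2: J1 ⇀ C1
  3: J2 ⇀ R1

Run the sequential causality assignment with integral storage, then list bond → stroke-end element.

#0 stroke→J1
#1 stroke→Sf1
#2 stroke→J1
#3 stroke→J2

b1 stroke at Sf1  (Sf1: flow source, stroke at near end)
b0 stroke at J1  (1-jn J1 has f-setter on 1)
b2 stroke at J1  (J1 flow already set via bond 1)
b3 stroke at J2  (J2: last free bond brings effort in)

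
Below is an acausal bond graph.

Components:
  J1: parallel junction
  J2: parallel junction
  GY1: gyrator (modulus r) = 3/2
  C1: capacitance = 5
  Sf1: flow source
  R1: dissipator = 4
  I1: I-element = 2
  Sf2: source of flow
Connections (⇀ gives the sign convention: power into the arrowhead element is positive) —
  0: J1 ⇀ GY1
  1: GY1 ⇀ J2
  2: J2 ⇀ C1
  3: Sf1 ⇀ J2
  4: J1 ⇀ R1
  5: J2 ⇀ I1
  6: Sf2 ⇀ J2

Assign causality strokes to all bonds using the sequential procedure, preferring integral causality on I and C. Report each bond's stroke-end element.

bond 0 |GY1
bond 1 |GY1
bond 2 |J2
bond 3 |Sf1
bond 4 |J1
bond 5 |I1
bond 6 |Sf2

#3 →Sf1  (source Sf1 imposes f)
#6 →Sf2  (Sf2 fixes flow; stroke at Sf2)
#2 →J2  (C1 integral (e out))
#1 →GY1  (J2 effort already set via bond 2)
#5 →I1  (J2 effort already set via bond 2)
#0 →GY1  (GY1 both-in/both-out from 1)
#4 →J1  (J1: last free bond brings effort in)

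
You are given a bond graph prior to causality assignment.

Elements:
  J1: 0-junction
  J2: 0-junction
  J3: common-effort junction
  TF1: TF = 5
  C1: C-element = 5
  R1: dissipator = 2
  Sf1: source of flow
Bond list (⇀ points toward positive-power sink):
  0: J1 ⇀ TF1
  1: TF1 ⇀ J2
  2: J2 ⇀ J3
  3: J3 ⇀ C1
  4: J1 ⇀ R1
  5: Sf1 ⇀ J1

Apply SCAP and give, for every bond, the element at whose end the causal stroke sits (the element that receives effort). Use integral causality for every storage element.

#5 →Sf1  (Sf1 fixes flow; stroke at Sf1)
#3 →J3  (C1 outputs effort q/C1)
#2 →J2  (J3: bond 3 brought effort, rest push out)
#1 →TF1  (common-e at J2 fixed by 2)
#0 →J1  (TF TF1: opposite of bond 1)
#4 →R1  (common-e at J1 fixed by 0)

b0 |J1
b1 |TF1
b2 |J2
b3 |J3
b4 |R1
b5 |Sf1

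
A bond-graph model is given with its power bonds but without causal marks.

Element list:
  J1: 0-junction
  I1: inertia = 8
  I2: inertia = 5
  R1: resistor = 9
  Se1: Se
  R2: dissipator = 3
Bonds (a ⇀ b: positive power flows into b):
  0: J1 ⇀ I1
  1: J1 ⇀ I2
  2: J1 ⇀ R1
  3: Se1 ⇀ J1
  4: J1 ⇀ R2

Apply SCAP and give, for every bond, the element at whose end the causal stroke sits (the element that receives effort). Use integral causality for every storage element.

b3 |J1  (Se1: effort source, stroke at far end)
b0 |I1  (J1: bond 3 brought effort, rest push out)
b1 |I2  (J1: bond 3 brought effort, rest push out)
b2 |R1  (J1 effort already set via bond 3)
b4 |R2  (common-e at J1 fixed by 3)

bond 0 stroke at I1
bond 1 stroke at I2
bond 2 stroke at R1
bond 3 stroke at J1
bond 4 stroke at R2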